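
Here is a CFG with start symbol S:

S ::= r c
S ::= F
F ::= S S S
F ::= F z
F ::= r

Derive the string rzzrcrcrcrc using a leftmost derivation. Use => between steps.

S=>F=>SSS=>FSS=>SSSSS=>FSSSS=>FzSSSS=>FzzSSSS=>rzzSSSS=>rzzrcSSS=>rzzrcrcSS=>rzzrcrcrcS=>rzzrcrcrcrc

S => F   [S ::= F]
F => SSS   [F ::= S S S]
SSS => FSS   [S ::= F]
FSS => SSSSS   [F ::= S S S]
SSSSS => FSSSS   [S ::= F]
FSSSS => FzSSSS   [F ::= F z]
FzSSSS => FzzSSSS   [F ::= F z]
FzzSSSS => rzzSSSS   [F ::= r]
rzzSSSS => rzzrcSSS   [S ::= r c]
rzzrcSSS => rzzrcrcSS   [S ::= r c]
rzzrcrcSS => rzzrcrcrcS   [S ::= r c]
rzzrcrcrcS => rzzrcrcrcrc   [S ::= r c]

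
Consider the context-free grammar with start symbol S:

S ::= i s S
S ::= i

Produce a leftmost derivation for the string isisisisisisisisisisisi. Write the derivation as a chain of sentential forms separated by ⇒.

S ⇒ isS   [S ::= i s S]
isS ⇒ isisS   [S ::= i s S]
isisS ⇒ isisisS   [S ::= i s S]
isisisS ⇒ isisisisS   [S ::= i s S]
isisisisS ⇒ isisisisisS   [S ::= i s S]
isisisisisS ⇒ isisisisisisS   [S ::= i s S]
isisisisisisS ⇒ isisisisisisisS   [S ::= i s S]
isisisisisisisS ⇒ isisisisisisisisS   [S ::= i s S]
isisisisisisisisS ⇒ isisisisisisisisisS   [S ::= i s S]
isisisisisisisisisS ⇒ isisisisisisisisisisS   [S ::= i s S]
isisisisisisisisisisS ⇒ isisisisisisisisisisisS   [S ::= i s S]
isisisisisisisisisisisS ⇒ isisisisisisisisisisisi   [S ::= i]

S ⇒ isS ⇒ isisS ⇒ isisisS ⇒ isisisisS ⇒ isisisisisS ⇒ isisisisisisS ⇒ isisisisisisisS ⇒ isisisisisisisisS ⇒ isisisisisisisisisS ⇒ isisisisisisisisisisS ⇒ isisisisisisisisisisisS ⇒ isisisisisisisisisisisi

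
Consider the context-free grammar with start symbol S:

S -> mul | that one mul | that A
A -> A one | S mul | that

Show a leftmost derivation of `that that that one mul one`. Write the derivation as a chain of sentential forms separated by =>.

S => that A   [S -> that A]
that A => that A one   [A -> A one]
that A one => that S mul one   [A -> S mul]
that S mul one => that that A mul one   [S -> that A]
that that A mul one => that that A one mul one   [A -> A one]
that that A one mul one => that that that one mul one   [A -> that]

S => that A => that A one => that S mul one => that that A mul one => that that A one mul one => that that that one mul one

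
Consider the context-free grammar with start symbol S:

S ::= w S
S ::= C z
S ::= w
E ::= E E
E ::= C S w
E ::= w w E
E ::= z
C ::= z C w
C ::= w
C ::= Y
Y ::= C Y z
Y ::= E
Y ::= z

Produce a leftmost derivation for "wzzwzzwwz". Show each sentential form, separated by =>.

S=>wS=>wCz=>wzCwz=>wzzCwwz=>wzzYwwz=>wzzCYzwwz=>wzzwYzwwz=>wzzwzzwwz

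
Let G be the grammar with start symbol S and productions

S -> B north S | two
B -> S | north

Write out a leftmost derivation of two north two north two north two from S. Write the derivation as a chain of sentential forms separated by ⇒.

S ⇒ B north S ⇒ S north S ⇒ B north S north S ⇒ S north S north S ⇒ B north S north S north S ⇒ S north S north S north S ⇒ two north S north S north S ⇒ two north two north S north S ⇒ two north two north two north S ⇒ two north two north two north two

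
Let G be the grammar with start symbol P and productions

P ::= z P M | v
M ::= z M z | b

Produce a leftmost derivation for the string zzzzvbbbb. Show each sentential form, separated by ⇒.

P ⇒ zPM ⇒ zzPMM ⇒ zzzPMMM ⇒ zzzzPMMMM ⇒ zzzzvMMMM ⇒ zzzzvbMMM ⇒ zzzzvbbMM ⇒ zzzzvbbbM ⇒ zzzzvbbbb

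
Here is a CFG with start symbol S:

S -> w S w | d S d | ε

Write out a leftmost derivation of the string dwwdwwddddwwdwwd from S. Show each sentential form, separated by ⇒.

S ⇒ dSd   [S -> d S d]
dSd ⇒ dwSwd   [S -> w S w]
dwSwd ⇒ dwwSwwd   [S -> w S w]
dwwSwwd ⇒ dwwdSdwwd   [S -> d S d]
dwwdSdwwd ⇒ dwwdwSwdwwd   [S -> w S w]
dwwdwSwdwwd ⇒ dwwdwwSwwdwwd   [S -> w S w]
dwwdwwSwwdwwd ⇒ dwwdwwdSdwwdwwd   [S -> d S d]
dwwdwwdSdwwdwwd ⇒ dwwdwwddSddwwdwwd   [S -> d S d]
dwwdwwddSddwwdwwd ⇒ dwwdwwddddwwdwwd   [S -> ε]

S ⇒ dSd ⇒ dwSwd ⇒ dwwSwwd ⇒ dwwdSdwwd ⇒ dwwdwSwdwwd ⇒ dwwdwwSwwdwwd ⇒ dwwdwwdSdwwdwwd ⇒ dwwdwwddSddwwdwwd ⇒ dwwdwwddddwwdwwd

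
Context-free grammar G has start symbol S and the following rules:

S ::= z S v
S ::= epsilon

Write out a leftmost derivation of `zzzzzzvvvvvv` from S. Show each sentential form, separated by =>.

S => zSv   [S ::= z S v]
zSv => zzSvv   [S ::= z S v]
zzSvv => zzzSvvv   [S ::= z S v]
zzzSvvv => zzzzSvvvv   [S ::= z S v]
zzzzSvvvv => zzzzzSvvvvv   [S ::= z S v]
zzzzzSvvvvv => zzzzzzSvvvvvv   [S ::= z S v]
zzzzzzSvvvvvv => zzzzzzvvvvvv   [S ::= epsilon]

S => zSv => zzSvv => zzzSvvv => zzzzSvvvv => zzzzzSvvvvv => zzzzzzSvvvvvv => zzzzzzvvvvvv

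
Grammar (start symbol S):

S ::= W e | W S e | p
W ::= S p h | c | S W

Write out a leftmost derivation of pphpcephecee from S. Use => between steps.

S=>WSe=>SphSe=>pphSe=>pphWee=>pphSWee=>pphWeWee=>pphSpheWee=>pphWepheWee=>pphSWepheWee=>pphpWepheWee=>pphpcepheWee=>pphpcephecee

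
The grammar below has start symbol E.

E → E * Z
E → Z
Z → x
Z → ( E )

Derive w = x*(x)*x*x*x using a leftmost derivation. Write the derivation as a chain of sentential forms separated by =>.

E => E*Z   [E → E * Z]
E*Z => E*Z*Z   [E → E * Z]
E*Z*Z => E*Z*Z*Z   [E → E * Z]
E*Z*Z*Z => E*Z*Z*Z*Z   [E → E * Z]
E*Z*Z*Z*Z => Z*Z*Z*Z*Z   [E → Z]
Z*Z*Z*Z*Z => x*Z*Z*Z*Z   [Z → x]
x*Z*Z*Z*Z => x*(E)*Z*Z*Z   [Z → ( E )]
x*(E)*Z*Z*Z => x*(Z)*Z*Z*Z   [E → Z]
x*(Z)*Z*Z*Z => x*(x)*Z*Z*Z   [Z → x]
x*(x)*Z*Z*Z => x*(x)*x*Z*Z   [Z → x]
x*(x)*x*Z*Z => x*(x)*x*x*Z   [Z → x]
x*(x)*x*x*Z => x*(x)*x*x*x   [Z → x]

E=>E*Z=>E*Z*Z=>E*Z*Z*Z=>E*Z*Z*Z*Z=>Z*Z*Z*Z*Z=>x*Z*Z*Z*Z=>x*(E)*Z*Z*Z=>x*(Z)*Z*Z*Z=>x*(x)*Z*Z*Z=>x*(x)*x*Z*Z=>x*(x)*x*x*Z=>x*(x)*x*x*x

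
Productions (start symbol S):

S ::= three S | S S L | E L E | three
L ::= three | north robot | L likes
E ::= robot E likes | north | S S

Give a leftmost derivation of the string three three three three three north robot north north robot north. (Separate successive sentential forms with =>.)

S => E L E => S S L E => three S L E => three E L E L E => three S S L E L E => three S S L S L E L E => three three S L S L E L E => three three three L S L E L E => three three three three S L E L E => three three three three three L E L E => three three three three three north robot E L E => three three three three three north robot north L E => three three three three three north robot north north robot E => three three three three three north robot north north robot north

S => E L E   [S ::= E L E]
E L E => S S L E   [E ::= S S]
S S L E => three S L E   [S ::= three]
three S L E => three E L E L E   [S ::= E L E]
three E L E L E => three S S L E L E   [E ::= S S]
three S S L E L E => three S S L S L E L E   [S ::= S S L]
three S S L S L E L E => three three S L S L E L E   [S ::= three]
three three S L S L E L E => three three three L S L E L E   [S ::= three]
three three three L S L E L E => three three three three S L E L E   [L ::= three]
three three three three S L E L E => three three three three three L E L E   [S ::= three]
three three three three three L E L E => three three three three three north robot E L E   [L ::= north robot]
three three three three three north robot E L E => three three three three three north robot north L E   [E ::= north]
three three three three three north robot north L E => three three three three three north robot north north robot E   [L ::= north robot]
three three three three three north robot north north robot E => three three three three three north robot north north robot north   [E ::= north]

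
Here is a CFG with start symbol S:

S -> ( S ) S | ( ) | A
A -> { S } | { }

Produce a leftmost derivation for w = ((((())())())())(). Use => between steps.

S => (S)S => ((S)S)S => (((S)S)S)S => ((((S)S)S)S)S => ((((())S)S)S)S => ((((())())S)S)S => ((((())())())S)S => ((((())())())())S => ((((())())())())()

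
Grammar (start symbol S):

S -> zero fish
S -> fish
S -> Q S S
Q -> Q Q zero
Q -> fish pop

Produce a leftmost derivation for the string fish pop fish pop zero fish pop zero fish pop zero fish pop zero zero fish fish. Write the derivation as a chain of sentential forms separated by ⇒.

S ⇒ Q S S ⇒ Q Q zero S S ⇒ Q Q zero Q zero S S ⇒ Q Q zero Q zero Q zero S S ⇒ Q Q zero Q zero Q zero Q zero S S ⇒ fish pop Q zero Q zero Q zero Q zero S S ⇒ fish pop fish pop zero Q zero Q zero Q zero S S ⇒ fish pop fish pop zero fish pop zero Q zero Q zero S S ⇒ fish pop fish pop zero fish pop zero fish pop zero Q zero S S ⇒ fish pop fish pop zero fish pop zero fish pop zero fish pop zero S S ⇒ fish pop fish pop zero fish pop zero fish pop zero fish pop zero zero fish S ⇒ fish pop fish pop zero fish pop zero fish pop zero fish pop zero zero fish fish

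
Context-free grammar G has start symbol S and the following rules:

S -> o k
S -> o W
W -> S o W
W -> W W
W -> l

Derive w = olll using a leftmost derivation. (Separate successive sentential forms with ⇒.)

S ⇒ oW ⇒ oWW ⇒ oWWW ⇒ olWW ⇒ ollW ⇒ olll

S ⇒ oW   [S -> o W]
oW ⇒ oWW   [W -> W W]
oWW ⇒ oWWW   [W -> W W]
oWWW ⇒ olWW   [W -> l]
olWW ⇒ ollW   [W -> l]
ollW ⇒ olll   [W -> l]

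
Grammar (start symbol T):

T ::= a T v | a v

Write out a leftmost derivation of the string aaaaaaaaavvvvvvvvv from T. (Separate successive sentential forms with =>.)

T => aTv => aaTvv => aaaTvvv => aaaaTvvvv => aaaaaTvvvvv => aaaaaaTvvvvvv => aaaaaaaTvvvvvvv => aaaaaaaaTvvvvvvvv => aaaaaaaaavvvvvvvvv

T => aTv   [T ::= a T v]
aTv => aaTvv   [T ::= a T v]
aaTvv => aaaTvvv   [T ::= a T v]
aaaTvvv => aaaaTvvvv   [T ::= a T v]
aaaaTvvvv => aaaaaTvvvvv   [T ::= a T v]
aaaaaTvvvvv => aaaaaaTvvvvvv   [T ::= a T v]
aaaaaaTvvvvvv => aaaaaaaTvvvvvvv   [T ::= a T v]
aaaaaaaTvvvvvvv => aaaaaaaaTvvvvvvvv   [T ::= a T v]
aaaaaaaaTvvvvvvvv => aaaaaaaaavvvvvvvvv   [T ::= a v]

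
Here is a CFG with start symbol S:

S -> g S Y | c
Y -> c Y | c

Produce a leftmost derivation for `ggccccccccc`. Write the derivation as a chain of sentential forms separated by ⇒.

S⇒gSY⇒ggSYY⇒ggcYY⇒ggccYY⇒ggcccYY⇒ggccccYY⇒ggcccccYY⇒ggccccccYY⇒ggcccccccYY⇒ggccccccccY⇒ggccccccccc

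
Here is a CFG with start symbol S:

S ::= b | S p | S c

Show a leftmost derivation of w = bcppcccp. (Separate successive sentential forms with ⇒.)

S ⇒ Sp ⇒ Scp ⇒ Sccp ⇒ Scccp ⇒ Spcccp ⇒ Sppcccp ⇒ Scppcccp ⇒ bcppcccp

S ⇒ Sp   [S ::= S p]
Sp ⇒ Scp   [S ::= S c]
Scp ⇒ Sccp   [S ::= S c]
Sccp ⇒ Scccp   [S ::= S c]
Scccp ⇒ Spcccp   [S ::= S p]
Spcccp ⇒ Sppcccp   [S ::= S p]
Sppcccp ⇒ Scppcccp   [S ::= S c]
Scppcccp ⇒ bcppcccp   [S ::= b]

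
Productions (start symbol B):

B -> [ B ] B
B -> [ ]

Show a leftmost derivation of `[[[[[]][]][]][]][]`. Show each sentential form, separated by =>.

B => [B]B => [[B]B]B => [[[B]B]B]B => [[[[B]B]B]B]B => [[[[[]]B]B]B]B => [[[[[]][]]B]B]B => [[[[[]][]][]]B]B => [[[[[]][]][]][]]B => [[[[[]][]][]][]][]

B => [B]B   [B -> [ B ] B]
[B]B => [[B]B]B   [B -> [ B ] B]
[[B]B]B => [[[B]B]B]B   [B -> [ B ] B]
[[[B]B]B]B => [[[[B]B]B]B]B   [B -> [ B ] B]
[[[[B]B]B]B]B => [[[[[]]B]B]B]B   [B -> [ ]]
[[[[[]]B]B]B]B => [[[[[]][]]B]B]B   [B -> [ ]]
[[[[[]][]]B]B]B => [[[[[]][]][]]B]B   [B -> [ ]]
[[[[[]][]][]]B]B => [[[[[]][]][]][]]B   [B -> [ ]]
[[[[[]][]][]][]]B => [[[[[]][]][]][]][]   [B -> [ ]]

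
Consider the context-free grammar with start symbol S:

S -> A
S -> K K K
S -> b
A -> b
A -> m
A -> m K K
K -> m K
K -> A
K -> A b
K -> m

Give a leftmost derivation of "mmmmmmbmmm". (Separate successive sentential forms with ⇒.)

S ⇒ KKK ⇒ AKK ⇒ mKKKK ⇒ mAbKKK ⇒ mmKKbKKK ⇒ mmmKKbKKK ⇒ mmmmKKbKKK ⇒ mmmmmKbKKK ⇒ mmmmmmbKKK ⇒ mmmmmmbmKK ⇒ mmmmmmbmmK ⇒ mmmmmmbmmm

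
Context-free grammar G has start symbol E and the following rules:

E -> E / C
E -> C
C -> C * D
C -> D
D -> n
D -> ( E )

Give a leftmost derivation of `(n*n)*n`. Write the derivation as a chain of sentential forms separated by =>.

E => C => C*D => D*D => (E)*D => (C)*D => (C*D)*D => (D*D)*D => (n*D)*D => (n*n)*D => (n*n)*n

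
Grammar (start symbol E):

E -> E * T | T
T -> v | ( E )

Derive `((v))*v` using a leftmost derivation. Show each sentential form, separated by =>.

E => E*T   [E -> E * T]
E*T => T*T   [E -> T]
T*T => (E)*T   [T -> ( E )]
(E)*T => (T)*T   [E -> T]
(T)*T => ((E))*T   [T -> ( E )]
((E))*T => ((T))*T   [E -> T]
((T))*T => ((v))*T   [T -> v]
((v))*T => ((v))*v   [T -> v]

E=>E*T=>T*T=>(E)*T=>(T)*T=>((E))*T=>((T))*T=>((v))*T=>((v))*v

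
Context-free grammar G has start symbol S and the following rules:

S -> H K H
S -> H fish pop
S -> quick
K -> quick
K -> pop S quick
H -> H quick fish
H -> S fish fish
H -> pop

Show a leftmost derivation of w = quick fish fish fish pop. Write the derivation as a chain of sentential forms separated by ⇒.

S ⇒ H fish pop ⇒ S fish fish fish pop ⇒ quick fish fish fish pop

S ⇒ H fish pop   [S -> H fish pop]
H fish pop ⇒ S fish fish fish pop   [H -> S fish fish]
S fish fish fish pop ⇒ quick fish fish fish pop   [S -> quick]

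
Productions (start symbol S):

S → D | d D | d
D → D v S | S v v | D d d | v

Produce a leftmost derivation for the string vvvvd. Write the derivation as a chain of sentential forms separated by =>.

S => D => DvS => SvvvS => DvvvS => vvvvS => vvvvd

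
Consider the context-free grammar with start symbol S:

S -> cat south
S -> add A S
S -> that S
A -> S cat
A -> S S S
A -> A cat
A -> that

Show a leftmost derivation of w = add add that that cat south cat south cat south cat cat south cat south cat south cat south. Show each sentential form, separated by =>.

S => add A S   [S -> add A S]
add A S => add S S S S   [A -> S S S]
add S S S S => add add A S S S S   [S -> add A S]
add add A S S S S => add add A cat S S S S   [A -> A cat]
add add A cat S S S S => add add S S S cat S S S S   [A -> S S S]
add add S S S cat S S S S => add add that S S S cat S S S S   [S -> that S]
add add that S S S cat S S S S => add add that that S S S cat S S S S   [S -> that S]
add add that that S S S cat S S S S => add add that that cat south S S cat S S S S   [S -> cat south]
add add that that cat south S S cat S S S S => add add that that cat south cat south S cat S S S S   [S -> cat south]
add add that that cat south cat south S cat S S S S => add add that that cat south cat south cat south cat S S S S   [S -> cat south]
add add that that cat south cat south cat south cat S S S S => add add that that cat south cat south cat south cat cat south S S S   [S -> cat south]
add add that that cat south cat south cat south cat cat south S S S => add add that that cat south cat south cat south cat cat south cat south S S   [S -> cat south]
add add that that cat south cat south cat south cat cat south cat south S S => add add that that cat south cat south cat south cat cat south cat south cat south S   [S -> cat south]
add add that that cat south cat south cat south cat cat south cat south cat south S => add add that that cat south cat south cat south cat cat south cat south cat south cat south   [S -> cat south]

S => add A S => add S S S S => add add A S S S S => add add A cat S S S S => add add S S S cat S S S S => add add that S S S cat S S S S => add add that that S S S cat S S S S => add add that that cat south S S cat S S S S => add add that that cat south cat south S cat S S S S => add add that that cat south cat south cat south cat S S S S => add add that that cat south cat south cat south cat cat south S S S => add add that that cat south cat south cat south cat cat south cat south S S => add add that that cat south cat south cat south cat cat south cat south cat south S => add add that that cat south cat south cat south cat cat south cat south cat south cat south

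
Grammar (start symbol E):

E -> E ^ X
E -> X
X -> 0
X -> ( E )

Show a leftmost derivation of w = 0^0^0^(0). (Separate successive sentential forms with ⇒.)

E ⇒ E^X ⇒ E^X^X ⇒ E^X^X^X ⇒ X^X^X^X ⇒ 0^X^X^X ⇒ 0^0^X^X ⇒ 0^0^0^X ⇒ 0^0^0^(E) ⇒ 0^0^0^(X) ⇒ 0^0^0^(0)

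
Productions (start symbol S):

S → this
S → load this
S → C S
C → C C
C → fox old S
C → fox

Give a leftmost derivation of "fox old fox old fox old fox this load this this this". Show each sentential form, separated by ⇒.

S ⇒ C S   [S → C S]
C S ⇒ fox old S S   [C → fox old S]
fox old S S ⇒ fox old C S S   [S → C S]
fox old C S S ⇒ fox old fox old S S S   [C → fox old S]
fox old fox old S S S ⇒ fox old fox old C S S S   [S → C S]
fox old fox old C S S S ⇒ fox old fox old fox old S S S S   [C → fox old S]
fox old fox old fox old S S S S ⇒ fox old fox old fox old C S S S S   [S → C S]
fox old fox old fox old C S S S S ⇒ fox old fox old fox old fox S S S S   [C → fox]
fox old fox old fox old fox S S S S ⇒ fox old fox old fox old fox this S S S   [S → this]
fox old fox old fox old fox this S S S ⇒ fox old fox old fox old fox this load this S S   [S → load this]
fox old fox old fox old fox this load this S S ⇒ fox old fox old fox old fox this load this this S   [S → this]
fox old fox old fox old fox this load this this S ⇒ fox old fox old fox old fox this load this this this   [S → this]

S ⇒ C S ⇒ fox old S S ⇒ fox old C S S ⇒ fox old fox old S S S ⇒ fox old fox old C S S S ⇒ fox old fox old fox old S S S S ⇒ fox old fox old fox old C S S S S ⇒ fox old fox old fox old fox S S S S ⇒ fox old fox old fox old fox this S S S ⇒ fox old fox old fox old fox this load this S S ⇒ fox old fox old fox old fox this load this this S ⇒ fox old fox old fox old fox this load this this this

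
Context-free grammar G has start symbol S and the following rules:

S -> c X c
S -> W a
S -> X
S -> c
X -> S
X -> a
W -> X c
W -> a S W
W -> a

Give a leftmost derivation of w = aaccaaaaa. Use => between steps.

S => Wa   [S -> W a]
Wa => aSWa   [W -> a S W]
aSWa => aWaWa   [S -> W a]
aWaWa => aaSWaWa   [W -> a S W]
aaSWaWa => aaWaWaWa   [S -> W a]
aaWaWaWa => aaXcaWaWa   [W -> X c]
aaXcaWaWa => aaScaWaWa   [X -> S]
aaScaWaWa => aaccaWaWa   [S -> c]
aaccaWaWa => aaccaaaWa   [W -> a]
aaccaaaWa => aaccaaaaa   [W -> a]

S => Wa => aSWa => aWaWa => aaSWaWa => aaWaWaWa => aaXcaWaWa => aaScaWaWa => aaccaWaWa => aaccaaaWa => aaccaaaaa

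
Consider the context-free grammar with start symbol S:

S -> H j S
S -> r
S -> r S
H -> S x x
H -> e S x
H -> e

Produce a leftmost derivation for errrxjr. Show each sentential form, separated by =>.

S => HjS => eSxjS => erSxjS => errSxjS => errrxjS => errrxjr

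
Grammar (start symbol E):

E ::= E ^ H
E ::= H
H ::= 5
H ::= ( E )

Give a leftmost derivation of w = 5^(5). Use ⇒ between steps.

E ⇒ E^H ⇒ H^H ⇒ 5^H ⇒ 5^(E) ⇒ 5^(H) ⇒ 5^(5)

E ⇒ E^H   [E ::= E ^ H]
E^H ⇒ H^H   [E ::= H]
H^H ⇒ 5^H   [H ::= 5]
5^H ⇒ 5^(E)   [H ::= ( E )]
5^(E) ⇒ 5^(H)   [E ::= H]
5^(H) ⇒ 5^(5)   [H ::= 5]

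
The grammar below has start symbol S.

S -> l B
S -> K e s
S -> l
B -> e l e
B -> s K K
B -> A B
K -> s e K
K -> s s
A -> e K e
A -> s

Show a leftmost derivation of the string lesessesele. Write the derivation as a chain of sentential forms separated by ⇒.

S ⇒ lB ⇒ lAB ⇒ leKeB ⇒ leseKeB ⇒ lesesseB ⇒ lesesseAB ⇒ lesessesB ⇒ lesessesele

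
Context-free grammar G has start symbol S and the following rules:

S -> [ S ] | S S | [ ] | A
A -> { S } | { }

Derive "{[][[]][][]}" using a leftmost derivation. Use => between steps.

S=>A=>{S}=>{SS}=>{SSS}=>{SSSS}=>{[]SSS}=>{[][S]SS}=>{[][[]]SS}=>{[][[]][]S}=>{[][[]][][]}

S => A   [S -> A]
A => {S}   [A -> { S }]
{S} => {SS}   [S -> S S]
{SS} => {SSS}   [S -> S S]
{SSS} => {SSSS}   [S -> S S]
{SSSS} => {[]SSS}   [S -> [ ]]
{[]SSS} => {[][S]SS}   [S -> [ S ]]
{[][S]SS} => {[][[]]SS}   [S -> [ ]]
{[][[]]SS} => {[][[]][]S}   [S -> [ ]]
{[][[]][]S} => {[][[]][][]}   [S -> [ ]]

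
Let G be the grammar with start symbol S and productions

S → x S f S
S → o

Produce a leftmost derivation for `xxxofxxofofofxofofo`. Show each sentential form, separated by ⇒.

S ⇒ xSfS ⇒ xxSfSfS ⇒ xxxSfSfSfS ⇒ xxxofSfSfS ⇒ xxxofxSfSfSfS ⇒ xxxofxxSfSfSfSfS ⇒ xxxofxxofSfSfSfS ⇒ xxxofxxofofSfSfS ⇒ xxxofxxofofofSfS ⇒ xxxofxxofofofxSfSfS ⇒ xxxofxxofofofxofSfS ⇒ xxxofxxofofofxofofS ⇒ xxxofxxofofofxofofo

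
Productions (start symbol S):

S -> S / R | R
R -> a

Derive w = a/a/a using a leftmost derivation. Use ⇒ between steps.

S ⇒ S/R ⇒ S/R/R ⇒ R/R/R ⇒ a/R/R ⇒ a/a/R ⇒ a/a/a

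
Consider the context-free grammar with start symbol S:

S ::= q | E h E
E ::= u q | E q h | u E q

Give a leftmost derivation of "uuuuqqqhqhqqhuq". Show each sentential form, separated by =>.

S => EhE => uEqhE => uuEqqhE => uuEqhqqhE => uuEqhqhqqhE => uuuEqqhqhqqhE => uuuuqqqhqhqqhE => uuuuqqqhqhqqhuq

S => EhE   [S ::= E h E]
EhE => uEqhE   [E ::= u E q]
uEqhE => uuEqqhE   [E ::= u E q]
uuEqqhE => uuEqhqqhE   [E ::= E q h]
uuEqhqqhE => uuEqhqhqqhE   [E ::= E q h]
uuEqhqhqqhE => uuuEqqhqhqqhE   [E ::= u E q]
uuuEqqhqhqqhE => uuuuqqqhqhqqhE   [E ::= u q]
uuuuqqqhqhqqhE => uuuuqqqhqhqqhuq   [E ::= u q]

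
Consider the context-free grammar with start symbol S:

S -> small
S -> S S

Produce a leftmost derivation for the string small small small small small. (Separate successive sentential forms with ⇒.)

S ⇒ S S ⇒ S S S ⇒ small S S ⇒ small S S S ⇒ small S S S S ⇒ small small S S S ⇒ small small small S S ⇒ small small small small S ⇒ small small small small small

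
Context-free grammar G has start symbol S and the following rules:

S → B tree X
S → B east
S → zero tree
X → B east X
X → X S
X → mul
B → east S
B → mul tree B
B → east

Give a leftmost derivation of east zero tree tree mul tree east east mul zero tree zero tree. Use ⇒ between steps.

S ⇒ B tree X   [S → B tree X]
B tree X ⇒ east S tree X   [B → east S]
east S tree X ⇒ east zero tree tree X   [S → zero tree]
east zero tree tree X ⇒ east zero tree tree X S   [X → X S]
east zero tree tree X S ⇒ east zero tree tree X S S   [X → X S]
east zero tree tree X S S ⇒ east zero tree tree B east X S S   [X → B east X]
east zero tree tree B east X S S ⇒ east zero tree tree mul tree B east X S S   [B → mul tree B]
east zero tree tree mul tree B east X S S ⇒ east zero tree tree mul tree east east X S S   [B → east]
east zero tree tree mul tree east east X S S ⇒ east zero tree tree mul tree east east mul S S   [X → mul]
east zero tree tree mul tree east east mul S S ⇒ east zero tree tree mul tree east east mul zero tree S   [S → zero tree]
east zero tree tree mul tree east east mul zero tree S ⇒ east zero tree tree mul tree east east mul zero tree zero tree   [S → zero tree]

S ⇒ B tree X ⇒ east S tree X ⇒ east zero tree tree X ⇒ east zero tree tree X S ⇒ east zero tree tree X S S ⇒ east zero tree tree B east X S S ⇒ east zero tree tree mul tree B east X S S ⇒ east zero tree tree mul tree east east X S S ⇒ east zero tree tree mul tree east east mul S S ⇒ east zero tree tree mul tree east east mul zero tree S ⇒ east zero tree tree mul tree east east mul zero tree zero tree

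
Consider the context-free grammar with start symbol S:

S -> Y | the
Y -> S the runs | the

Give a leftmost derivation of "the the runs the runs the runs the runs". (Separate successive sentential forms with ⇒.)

S ⇒ Y ⇒ S the runs ⇒ Y the runs ⇒ S the runs the runs ⇒ Y the runs the runs ⇒ S the runs the runs the runs ⇒ Y the runs the runs the runs ⇒ S the runs the runs the runs the runs ⇒ the the runs the runs the runs the runs

S ⇒ Y   [S -> Y]
Y ⇒ S the runs   [Y -> S the runs]
S the runs ⇒ Y the runs   [S -> Y]
Y the runs ⇒ S the runs the runs   [Y -> S the runs]
S the runs the runs ⇒ Y the runs the runs   [S -> Y]
Y the runs the runs ⇒ S the runs the runs the runs   [Y -> S the runs]
S the runs the runs the runs ⇒ Y the runs the runs the runs   [S -> Y]
Y the runs the runs the runs ⇒ S the runs the runs the runs the runs   [Y -> S the runs]
S the runs the runs the runs the runs ⇒ the the runs the runs the runs the runs   [S -> the]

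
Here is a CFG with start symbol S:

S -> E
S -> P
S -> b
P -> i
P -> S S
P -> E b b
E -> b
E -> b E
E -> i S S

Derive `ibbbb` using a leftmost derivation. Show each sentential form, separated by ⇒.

S⇒P⇒SS⇒ES⇒iSSS⇒iPSS⇒iSSSS⇒ibSSS⇒ibbSS⇒ibbbS⇒ibbbb

S ⇒ P   [S -> P]
P ⇒ SS   [P -> S S]
SS ⇒ ES   [S -> E]
ES ⇒ iSSS   [E -> i S S]
iSSS ⇒ iPSS   [S -> P]
iPSS ⇒ iSSSS   [P -> S S]
iSSSS ⇒ ibSSS   [S -> b]
ibSSS ⇒ ibbSS   [S -> b]
ibbSS ⇒ ibbbS   [S -> b]
ibbbS ⇒ ibbbb   [S -> b]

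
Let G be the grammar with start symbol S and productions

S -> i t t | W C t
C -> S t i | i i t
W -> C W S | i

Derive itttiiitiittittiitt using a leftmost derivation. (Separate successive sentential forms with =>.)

S=>WCt=>CWSCt=>StiWSCt=>itttiWSCt=>itttiCWSSCt=>itttiiitWSSCt=>itttiiitiSSCt=>itttiiitiittSCt=>itttiiitiittittCt=>itttiiitiittittiitt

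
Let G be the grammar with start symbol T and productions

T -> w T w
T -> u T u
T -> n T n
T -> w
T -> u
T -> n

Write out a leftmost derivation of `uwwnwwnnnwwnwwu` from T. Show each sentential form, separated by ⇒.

T⇒uTu⇒uwTwu⇒uwwTwwu⇒uwwnTnwwu⇒uwwnwTwnwwu⇒uwwnwwTwwnwwu⇒uwwnwwnTnwwnwwu⇒uwwnwwnnnwwnwwu

T ⇒ uTu   [T -> u T u]
uTu ⇒ uwTwu   [T -> w T w]
uwTwu ⇒ uwwTwwu   [T -> w T w]
uwwTwwu ⇒ uwwnTnwwu   [T -> n T n]
uwwnTnwwu ⇒ uwwnwTwnwwu   [T -> w T w]
uwwnwTwnwwu ⇒ uwwnwwTwwnwwu   [T -> w T w]
uwwnwwTwwnwwu ⇒ uwwnwwnTnwwnwwu   [T -> n T n]
uwwnwwnTnwwnwwu ⇒ uwwnwwnnnwwnwwu   [T -> n]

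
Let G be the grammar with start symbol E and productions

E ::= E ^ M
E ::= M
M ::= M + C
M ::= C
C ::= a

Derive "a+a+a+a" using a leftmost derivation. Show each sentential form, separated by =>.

E => M => M+C => M+C+C => M+C+C+C => C+C+C+C => a+C+C+C => a+a+C+C => a+a+a+C => a+a+a+a

E => M   [E ::= M]
M => M+C   [M ::= M + C]
M+C => M+C+C   [M ::= M + C]
M+C+C => M+C+C+C   [M ::= M + C]
M+C+C+C => C+C+C+C   [M ::= C]
C+C+C+C => a+C+C+C   [C ::= a]
a+C+C+C => a+a+C+C   [C ::= a]
a+a+C+C => a+a+a+C   [C ::= a]
a+a+a+C => a+a+a+a   [C ::= a]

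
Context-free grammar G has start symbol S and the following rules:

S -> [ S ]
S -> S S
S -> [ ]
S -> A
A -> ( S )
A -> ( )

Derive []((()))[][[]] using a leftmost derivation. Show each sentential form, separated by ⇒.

S ⇒ SS   [S -> S S]
SS ⇒ SSS   [S -> S S]
SSS ⇒ []SS   [S -> [ ]]
[]SS ⇒ []SSS   [S -> S S]
[]SSS ⇒ []ASS   [S -> A]
[]ASS ⇒ [](S)SS   [A -> ( S )]
[](S)SS ⇒ [](A)SS   [S -> A]
[](A)SS ⇒ []((S))SS   [A -> ( S )]
[]((S))SS ⇒ []((A))SS   [S -> A]
[]((A))SS ⇒ []((()))SS   [A -> ( )]
[]((()))SS ⇒ []((()))[]S   [S -> [ ]]
[]((()))[]S ⇒ []((()))[][S]   [S -> [ S ]]
[]((()))[][S] ⇒ []((()))[][[]]   [S -> [ ]]

S ⇒ SS ⇒ SSS ⇒ []SS ⇒ []SSS ⇒ []ASS ⇒ [](S)SS ⇒ [](A)SS ⇒ []((S))SS ⇒ []((A))SS ⇒ []((()))SS ⇒ []((()))[]S ⇒ []((()))[][S] ⇒ []((()))[][[]]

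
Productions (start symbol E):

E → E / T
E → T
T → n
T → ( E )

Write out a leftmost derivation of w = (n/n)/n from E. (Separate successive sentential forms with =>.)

E => E/T => T/T => (E)/T => (E/T)/T => (T/T)/T => (n/T)/T => (n/n)/T => (n/n)/n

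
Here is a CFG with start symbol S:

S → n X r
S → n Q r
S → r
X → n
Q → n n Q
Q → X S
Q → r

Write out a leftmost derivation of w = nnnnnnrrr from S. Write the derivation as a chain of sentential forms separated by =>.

S => nQr => nXSr => nnSr => nnnQrr => nnnXSrr => nnnnSrr => nnnnnXrrr => nnnnnnrrr

S => nQr   [S → n Q r]
nQr => nXSr   [Q → X S]
nXSr => nnSr   [X → n]
nnSr => nnnQrr   [S → n Q r]
nnnQrr => nnnXSrr   [Q → X S]
nnnXSrr => nnnnSrr   [X → n]
nnnnSrr => nnnnnXrrr   [S → n X r]
nnnnnXrrr => nnnnnnrrr   [X → n]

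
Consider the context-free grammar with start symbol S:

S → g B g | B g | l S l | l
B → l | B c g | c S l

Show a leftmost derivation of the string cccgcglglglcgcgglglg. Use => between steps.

S => Bg   [S → B g]
Bg => cSlg   [B → c S l]
cSlg => cBglg   [S → B g]
cBglg => ccSlglg   [B → c S l]
ccSlglg => ccBglglg   [S → B g]
ccBglglg => ccBcgglglg   [B → B c g]
ccBcgglglg => ccBcgcgglglg   [B → B c g]
ccBcgcgglglg => cccSlcgcgglglg   [B → c S l]
cccSlcgcgglglg => cccgBglcgcgglglg   [S → g B g]
cccgBglcgcgglglg => cccgcSlglcgcgglglg   [B → c S l]
cccgcSlglcgcgglglg => cccgcgBglglcgcgglglg   [S → g B g]
cccgcgBglglcgcgglglg => cccgcglglglcgcgglglg   [B → l]

S=>Bg=>cSlg=>cBglg=>ccSlglg=>ccBglglg=>ccBcgglglg=>ccBcgcgglglg=>cccSlcgcgglglg=>cccgBglcgcgglglg=>cccgcSlglcgcgglglg=>cccgcgBglglcgcgglglg=>cccgcglglglcgcgglglg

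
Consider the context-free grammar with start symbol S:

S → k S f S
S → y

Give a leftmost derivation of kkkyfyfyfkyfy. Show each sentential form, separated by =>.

S=>kSfS=>kkSfSfS=>kkkSfSfSfS=>kkkyfSfSfS=>kkkyfyfSfS=>kkkyfyfyfS=>kkkyfyfyfkSfS=>kkkyfyfyfkyfS=>kkkyfyfyfkyfy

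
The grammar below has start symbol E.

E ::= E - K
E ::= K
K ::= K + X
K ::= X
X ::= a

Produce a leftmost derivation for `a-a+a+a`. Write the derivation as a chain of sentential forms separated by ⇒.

E ⇒ E-K   [E ::= E - K]
E-K ⇒ K-K   [E ::= K]
K-K ⇒ X-K   [K ::= X]
X-K ⇒ a-K   [X ::= a]
a-K ⇒ a-K+X   [K ::= K + X]
a-K+X ⇒ a-K+X+X   [K ::= K + X]
a-K+X+X ⇒ a-X+X+X   [K ::= X]
a-X+X+X ⇒ a-a+X+X   [X ::= a]
a-a+X+X ⇒ a-a+a+X   [X ::= a]
a-a+a+X ⇒ a-a+a+a   [X ::= a]

E ⇒ E-K ⇒ K-K ⇒ X-K ⇒ a-K ⇒ a-K+X ⇒ a-K+X+X ⇒ a-X+X+X ⇒ a-a+X+X ⇒ a-a+a+X ⇒ a-a+a+a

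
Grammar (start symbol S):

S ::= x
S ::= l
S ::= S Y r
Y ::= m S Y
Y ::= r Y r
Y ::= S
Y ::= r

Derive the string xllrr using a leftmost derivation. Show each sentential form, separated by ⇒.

S ⇒ SYr   [S ::= S Y r]
SYr ⇒ xYr   [S ::= x]
xYr ⇒ xSr   [Y ::= S]
xSr ⇒ xSYrr   [S ::= S Y r]
xSYrr ⇒ xlYrr   [S ::= l]
xlYrr ⇒ xlSrr   [Y ::= S]
xlSrr ⇒ xllrr   [S ::= l]

S ⇒ SYr ⇒ xYr ⇒ xSr ⇒ xSYrr ⇒ xlYrr ⇒ xlSrr ⇒ xllrr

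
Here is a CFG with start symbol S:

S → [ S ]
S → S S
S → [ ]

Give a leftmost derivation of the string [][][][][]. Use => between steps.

S => SS   [S → S S]
SS => SSS   [S → S S]
SSS => SSSS   [S → S S]
SSSS => SSSSS   [S → S S]
SSSSS => []SSSS   [S → [ ]]
[]SSSS => [][]SSS   [S → [ ]]
[][]SSS => [][][]SS   [S → [ ]]
[][][]SS => [][][][]S   [S → [ ]]
[][][][]S => [][][][][]   [S → [ ]]

S => SS => SSS => SSSS => SSSSS => []SSSS => [][]SSS => [][][]SS => [][][][]S => [][][][][]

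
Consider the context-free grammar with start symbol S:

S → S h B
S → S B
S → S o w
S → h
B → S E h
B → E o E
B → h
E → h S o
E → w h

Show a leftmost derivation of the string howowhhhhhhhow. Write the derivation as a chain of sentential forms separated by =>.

S => Sow => ShBow => SBhBow => ShBBhBow => ShBhBBhBow => SowhBhBBhBow => SowowhBhBBhBow => howowhBhBBhBow => howowhhhBBhBow => howowhhhhBhBow => howowhhhhhhBow => howowhhhhhhhow

S => Sow   [S → S o w]
Sow => ShBow   [S → S h B]
ShBow => SBhBow   [S → S B]
SBhBow => ShBBhBow   [S → S h B]
ShBBhBow => ShBhBBhBow   [S → S h B]
ShBhBBhBow => SowhBhBBhBow   [S → S o w]
SowhBhBBhBow => SowowhBhBBhBow   [S → S o w]
SowowhBhBBhBow => howowhBhBBhBow   [S → h]
howowhBhBBhBow => howowhhhBBhBow   [B → h]
howowhhhBBhBow => howowhhhhBhBow   [B → h]
howowhhhhBhBow => howowhhhhhhBow   [B → h]
howowhhhhhhBow => howowhhhhhhhow   [B → h]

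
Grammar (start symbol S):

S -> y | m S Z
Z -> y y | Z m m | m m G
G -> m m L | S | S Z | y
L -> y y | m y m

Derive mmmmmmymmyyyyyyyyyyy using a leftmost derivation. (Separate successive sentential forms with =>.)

S => mSZ   [S -> m S Z]
mSZ => mmSZZ   [S -> m S Z]
mmSZZ => mmmSZZZ   [S -> m S Z]
mmmSZZZ => mmmmSZZZZ   [S -> m S Z]
mmmmSZZZZ => mmmmmSZZZZZ   [S -> m S Z]
mmmmmSZZZZZ => mmmmmmSZZZZZZ   [S -> m S Z]
mmmmmmSZZZZZZ => mmmmmmyZZZZZZ   [S -> y]
mmmmmmyZZZZZZ => mmmmmmymmGZZZZZ   [Z -> m m G]
mmmmmmymmGZZZZZ => mmmmmmymmyZZZZZ   [G -> y]
mmmmmmymmyZZZZZ => mmmmmmymmyyyZZZZ   [Z -> y y]
mmmmmmymmyyyZZZZ => mmmmmmymmyyyyyZZZ   [Z -> y y]
mmmmmmymmyyyyyZZZ => mmmmmmymmyyyyyyyZZ   [Z -> y y]
mmmmmmymmyyyyyyyZZ => mmmmmmymmyyyyyyyyyZ   [Z -> y y]
mmmmmmymmyyyyyyyyyZ => mmmmmmymmyyyyyyyyyyy   [Z -> y y]

S => mSZ => mmSZZ => mmmSZZZ => mmmmSZZZZ => mmmmmSZZZZZ => mmmmmmSZZZZZZ => mmmmmmyZZZZZZ => mmmmmmymmGZZZZZ => mmmmmmymmyZZZZZ => mmmmmmymmyyyZZZZ => mmmmmmymmyyyyyZZZ => mmmmmmymmyyyyyyyZZ => mmmmmmymmyyyyyyyyyZ => mmmmmmymmyyyyyyyyyyy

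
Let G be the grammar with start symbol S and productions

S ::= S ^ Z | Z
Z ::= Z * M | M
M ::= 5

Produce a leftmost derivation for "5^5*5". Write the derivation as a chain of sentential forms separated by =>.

S=>S^Z=>Z^Z=>M^Z=>5^Z=>5^Z*M=>5^M*M=>5^5*M=>5^5*5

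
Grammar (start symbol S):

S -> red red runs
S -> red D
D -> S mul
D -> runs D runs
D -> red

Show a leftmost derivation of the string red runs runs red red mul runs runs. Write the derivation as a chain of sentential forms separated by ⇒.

S ⇒ red D ⇒ red runs D runs ⇒ red runs runs D runs runs ⇒ red runs runs S mul runs runs ⇒ red runs runs red D mul runs runs ⇒ red runs runs red red mul runs runs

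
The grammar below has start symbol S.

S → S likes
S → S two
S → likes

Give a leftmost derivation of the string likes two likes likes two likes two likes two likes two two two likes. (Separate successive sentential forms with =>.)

S => S likes => S two likes => S two two likes => S two two two likes => S likes two two two likes => S two likes two two two likes => S likes two likes two two two likes => S two likes two likes two two two likes => S likes two likes two likes two two two likes => S two likes two likes two likes two two two likes => S likes two likes two likes two likes two two two likes => S likes likes two likes two likes two likes two two two likes => S two likes likes two likes two likes two likes two two two likes => likes two likes likes two likes two likes two likes two two two likes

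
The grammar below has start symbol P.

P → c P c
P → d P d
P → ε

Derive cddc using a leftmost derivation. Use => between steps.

P=>cPc=>cdPdc=>cddc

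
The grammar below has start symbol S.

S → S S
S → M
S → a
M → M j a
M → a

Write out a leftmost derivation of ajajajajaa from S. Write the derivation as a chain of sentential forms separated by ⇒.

S ⇒ SS   [S → S S]
SS ⇒ MS   [S → M]
MS ⇒ MjaS   [M → M j a]
MjaS ⇒ MjajaS   [M → M j a]
MjajaS ⇒ MjajajaS   [M → M j a]
MjajajaS ⇒ MjajajajaS   [M → M j a]
MjajajajaS ⇒ ajajajajaS   [M → a]
ajajajajaS ⇒ ajajajajaa   [S → a]

S⇒SS⇒MS⇒MjaS⇒MjajaS⇒MjajajaS⇒MjajajajaS⇒ajajajajaS⇒ajajajajaa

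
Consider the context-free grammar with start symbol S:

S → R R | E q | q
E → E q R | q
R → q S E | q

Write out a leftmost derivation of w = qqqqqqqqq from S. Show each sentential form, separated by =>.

S => RR   [S → R R]
RR => qSER   [R → q S E]
qSER => qqER   [S → q]
qqER => qqEqRR   [E → E q R]
qqEqRR => qqqqRR   [E → q]
qqqqRR => qqqqqSER   [R → q S E]
qqqqqSER => qqqqqEqER   [S → E q]
qqqqqEqER => qqqqqqqER   [E → q]
qqqqqqqER => qqqqqqqqR   [E → q]
qqqqqqqqR => qqqqqqqqq   [R → q]

S => RR => qSER => qqER => qqEqRR => qqqqRR => qqqqqSER => qqqqqEqER => qqqqqqqER => qqqqqqqqR => qqqqqqqqq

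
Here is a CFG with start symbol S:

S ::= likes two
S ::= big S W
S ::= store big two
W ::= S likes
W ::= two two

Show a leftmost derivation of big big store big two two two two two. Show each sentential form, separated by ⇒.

S ⇒ big S W   [S ::= big S W]
big S W ⇒ big big S W W   [S ::= big S W]
big big S W W ⇒ big big store big two W W   [S ::= store big two]
big big store big two W W ⇒ big big store big two two two W   [W ::= two two]
big big store big two two two W ⇒ big big store big two two two two two   [W ::= two two]

S ⇒ big S W ⇒ big big S W W ⇒ big big store big two W W ⇒ big big store big two two two W ⇒ big big store big two two two two two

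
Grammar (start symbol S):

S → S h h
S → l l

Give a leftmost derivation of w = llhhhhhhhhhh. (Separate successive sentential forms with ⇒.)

S ⇒ Shh ⇒ Shhhh ⇒ Shhhhhh ⇒ Shhhhhhhh ⇒ Shhhhhhhhhh ⇒ llhhhhhhhhhh

S ⇒ Shh   [S → S h h]
Shh ⇒ Shhhh   [S → S h h]
Shhhh ⇒ Shhhhhh   [S → S h h]
Shhhhhh ⇒ Shhhhhhhh   [S → S h h]
Shhhhhhhh ⇒ Shhhhhhhhhh   [S → S h h]
Shhhhhhhhhh ⇒ llhhhhhhhhhh   [S → l l]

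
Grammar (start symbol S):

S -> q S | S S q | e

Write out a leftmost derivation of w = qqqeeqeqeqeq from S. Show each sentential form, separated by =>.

S => qS => qSSq => qSSqSq => qqSSqSq => qqSSqSqSq => qqqSSqSqSq => qqqSSqSqSqSq => qqqeSqSqSqSq => qqqeeqSqSqSq => qqqeeqeqSqSq => qqqeeqeqeqSq => qqqeeqeqeqeq

S => qS   [S -> q S]
qS => qSSq   [S -> S S q]
qSSq => qSSqSq   [S -> S S q]
qSSqSq => qqSSqSq   [S -> q S]
qqSSqSq => qqSSqSqSq   [S -> S S q]
qqSSqSqSq => qqqSSqSqSq   [S -> q S]
qqqSSqSqSq => qqqSSqSqSqSq   [S -> S S q]
qqqSSqSqSqSq => qqqeSqSqSqSq   [S -> e]
qqqeSqSqSqSq => qqqeeqSqSqSq   [S -> e]
qqqeeqSqSqSq => qqqeeqeqSqSq   [S -> e]
qqqeeqeqSqSq => qqqeeqeqeqSq   [S -> e]
qqqeeqeqeqSq => qqqeeqeqeqeq   [S -> e]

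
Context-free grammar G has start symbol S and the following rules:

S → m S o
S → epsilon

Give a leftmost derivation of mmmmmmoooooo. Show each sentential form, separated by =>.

S => mSo => mmSoo => mmmSooo => mmmmSoooo => mmmmmSooooo => mmmmmmSoooooo => mmmmmmoooooo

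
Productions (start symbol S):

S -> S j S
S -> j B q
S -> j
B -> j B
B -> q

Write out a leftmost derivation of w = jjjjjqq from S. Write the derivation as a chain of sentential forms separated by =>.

S => jBq => jjBq => jjjBq => jjjjBq => jjjjjBq => jjjjjqq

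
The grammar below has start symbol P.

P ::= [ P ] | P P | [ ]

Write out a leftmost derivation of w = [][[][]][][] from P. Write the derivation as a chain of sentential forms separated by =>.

P => PP   [P ::= P P]
PP => PPP   [P ::= P P]
PPP => PPPP   [P ::= P P]
PPPP => []PPP   [P ::= [ ]]
[]PPP => [][P]PP   [P ::= [ P ]]
[][P]PP => [][PP]PP   [P ::= P P]
[][PP]PP => [][[]P]PP   [P ::= [ ]]
[][[]P]PP => [][[][]]PP   [P ::= [ ]]
[][[][]]PP => [][[][]][]P   [P ::= [ ]]
[][[][]][]P => [][[][]][][]   [P ::= [ ]]

P=>PP=>PPP=>PPPP=>[]PPP=>[][P]PP=>[][PP]PP=>[][[]P]PP=>[][[][]]PP=>[][[][]][]P=>[][[][]][][]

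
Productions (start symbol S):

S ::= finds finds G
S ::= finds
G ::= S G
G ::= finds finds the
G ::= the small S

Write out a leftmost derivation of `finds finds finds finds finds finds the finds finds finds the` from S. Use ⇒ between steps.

S ⇒ finds finds G   [S ::= finds finds G]
finds finds G ⇒ finds finds S G   [G ::= S G]
finds finds S G ⇒ finds finds finds finds G G   [S ::= finds finds G]
finds finds finds finds G G ⇒ finds finds finds finds finds finds the G   [G ::= finds finds the]
finds finds finds finds finds finds the G ⇒ finds finds finds finds finds finds the S G   [G ::= S G]
finds finds finds finds finds finds the S G ⇒ finds finds finds finds finds finds the finds G   [S ::= finds]
finds finds finds finds finds finds the finds G ⇒ finds finds finds finds finds finds the finds finds finds the   [G ::= finds finds the]

S ⇒ finds finds G ⇒ finds finds S G ⇒ finds finds finds finds G G ⇒ finds finds finds finds finds finds the G ⇒ finds finds finds finds finds finds the S G ⇒ finds finds finds finds finds finds the finds G ⇒ finds finds finds finds finds finds the finds finds finds the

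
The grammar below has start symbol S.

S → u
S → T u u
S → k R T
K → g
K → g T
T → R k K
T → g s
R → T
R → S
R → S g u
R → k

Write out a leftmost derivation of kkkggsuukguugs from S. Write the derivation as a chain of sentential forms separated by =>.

S=>kRT=>kST=>kTuuT=>kRkKuuT=>kSkKuuT=>kTuukKuuT=>kRkKuukKuuT=>kkkKuukKuuT=>kkkgTuukKuuT=>kkkggsuukKuuT=>kkkggsuukguuT=>kkkggsuukguugs

S => kRT   [S → k R T]
kRT => kST   [R → S]
kST => kTuuT   [S → T u u]
kTuuT => kRkKuuT   [T → R k K]
kRkKuuT => kSkKuuT   [R → S]
kSkKuuT => kTuukKuuT   [S → T u u]
kTuukKuuT => kRkKuukKuuT   [T → R k K]
kRkKuukKuuT => kkkKuukKuuT   [R → k]
kkkKuukKuuT => kkkgTuukKuuT   [K → g T]
kkkgTuukKuuT => kkkggsuukKuuT   [T → g s]
kkkggsuukKuuT => kkkggsuukguuT   [K → g]
kkkggsuukguuT => kkkggsuukguugs   [T → g s]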